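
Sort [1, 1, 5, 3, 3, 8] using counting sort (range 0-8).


Count array: [0, 2, 0, 2, 0, 1, 0, 0, 1]
Reconstruct: [1, 1, 3, 3, 5, 8]


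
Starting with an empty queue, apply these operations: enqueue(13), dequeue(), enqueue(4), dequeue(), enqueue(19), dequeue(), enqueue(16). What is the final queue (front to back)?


enqueue(13) -> [13]
dequeue() returns 13 -> []
enqueue(4) -> [4]
dequeue() returns 4 -> []
enqueue(19) -> [19]
dequeue() returns 19 -> []
enqueue(16) -> [16]
Final queue (front to back): [16]


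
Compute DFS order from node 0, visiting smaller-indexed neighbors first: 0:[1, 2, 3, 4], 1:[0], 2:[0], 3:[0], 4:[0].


DFS stack-based: start with [0]
Visit order: [0, 1, 2, 3, 4]


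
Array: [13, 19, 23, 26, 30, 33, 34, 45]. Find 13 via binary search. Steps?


Search for 13:
[0,7] mid=3 arr[3]=26
[0,2] mid=1 arr[1]=19
[0,0] mid=0 arr[0]=13
Total: 3 comparisons


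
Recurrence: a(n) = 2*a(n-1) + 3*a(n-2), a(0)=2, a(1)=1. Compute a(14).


Build bottom-up:
...a(12)=398582, a(13)=1195741, a(14)=2*1195741+3*398582=3587228


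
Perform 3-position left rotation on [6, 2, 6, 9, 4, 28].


Left rotate by 3: [9, 4, 28, 6, 2, 6]


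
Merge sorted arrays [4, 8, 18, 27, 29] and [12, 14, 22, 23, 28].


Compare heads, take smaller each step.
Merged: [4, 8, 12, 14, 18, 22, 23, 27, 28, 29]


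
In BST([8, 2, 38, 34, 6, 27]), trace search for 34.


BST root = 8
Search for 34: compare at each node
Path: [8, 38, 34]


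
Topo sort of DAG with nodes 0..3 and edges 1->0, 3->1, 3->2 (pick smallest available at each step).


Kahn's algorithm, process smallest node first
Order: [3, 1, 0, 2]


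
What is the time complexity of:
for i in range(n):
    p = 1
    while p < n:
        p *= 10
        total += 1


Per nesting level: O(n) * O(log n) = O(n log n)
Complexity: O(n log n)


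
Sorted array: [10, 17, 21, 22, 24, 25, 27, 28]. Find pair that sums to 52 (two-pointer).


Two pointers: lo=0, hi=7
Found pair: (24, 28) summing to 52


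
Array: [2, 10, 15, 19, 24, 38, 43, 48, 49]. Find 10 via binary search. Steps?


Search for 10:
[0,8] mid=4 arr[4]=24
[0,3] mid=1 arr[1]=10
Total: 2 comparisons


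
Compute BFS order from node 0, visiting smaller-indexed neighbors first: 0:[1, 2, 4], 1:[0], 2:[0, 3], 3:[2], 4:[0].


BFS queue: start with [0]
Visit order: [0, 1, 2, 4, 3]


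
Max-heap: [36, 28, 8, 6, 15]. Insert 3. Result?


Append 3: [36, 28, 8, 6, 15, 3]
Bubble up: no swaps needed
Result: [36, 28, 8, 6, 15, 3]


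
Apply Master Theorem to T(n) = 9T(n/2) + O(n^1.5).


a=9, b=2, c=1.5. log_2(9)=3.170 > c=1.5. Case 1: O(n^log_b(a)) = O(n^3.170)
Complexity: O(n^3.170)


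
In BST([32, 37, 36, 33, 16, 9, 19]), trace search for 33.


BST root = 32
Search for 33: compare at each node
Path: [32, 37, 36, 33]


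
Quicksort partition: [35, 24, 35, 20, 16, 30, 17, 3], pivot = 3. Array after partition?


Elements <= 3 go left of pivot.
Result: [3, 24, 35, 20, 16, 30, 17, 35], pivot at index 0


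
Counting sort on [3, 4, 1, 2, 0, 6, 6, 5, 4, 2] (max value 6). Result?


Count array: [1, 1, 2, 1, 2, 1, 2]
Reconstruct: [0, 1, 2, 2, 3, 4, 4, 5, 6, 6]


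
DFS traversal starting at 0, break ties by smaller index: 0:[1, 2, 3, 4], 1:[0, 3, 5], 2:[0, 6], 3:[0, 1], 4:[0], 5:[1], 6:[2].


DFS stack-based: start with [0]
Visit order: [0, 1, 3, 5, 2, 6, 4]


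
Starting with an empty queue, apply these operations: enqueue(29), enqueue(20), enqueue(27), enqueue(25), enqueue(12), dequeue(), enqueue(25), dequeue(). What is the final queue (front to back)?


enqueue(29) -> [29]
enqueue(20) -> [29, 20]
enqueue(27) -> [29, 20, 27]
enqueue(25) -> [29, 20, 27, 25]
enqueue(12) -> [29, 20, 27, 25, 12]
dequeue() returns 29 -> [20, 27, 25, 12]
enqueue(25) -> [20, 27, 25, 12, 25]
dequeue() returns 20 -> [27, 25, 12, 25]
Final queue (front to back): [27, 25, 12, 25]


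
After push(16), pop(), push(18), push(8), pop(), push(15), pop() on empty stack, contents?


push(16) -> [16]
pop() returns 16 -> []
push(18) -> [18]
push(8) -> [18, 8]
pop() returns 8 -> [18]
push(15) -> [18, 15]
pop() returns 15 -> [18]
Final stack (bottom to top): [18]


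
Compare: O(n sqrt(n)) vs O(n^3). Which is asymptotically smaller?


n^1.5 grows slower than cubic
O(n sqrt(n)) is asymptotically smaller; O(n^3) grows faster


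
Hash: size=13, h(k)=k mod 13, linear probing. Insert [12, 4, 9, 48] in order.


Insertions: 12->slot 12; 4->slot 4; 9->slot 9; 48->slot 10
Table: [None, None, None, None, 4, None, None, None, None, 9, 48, None, 12]


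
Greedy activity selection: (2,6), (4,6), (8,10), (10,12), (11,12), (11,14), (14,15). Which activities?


Greedy: pick earliest-ending, then skip overlaps.
Selected (4 activities): [(2, 6), (8, 10), (10, 12), (14, 15)]


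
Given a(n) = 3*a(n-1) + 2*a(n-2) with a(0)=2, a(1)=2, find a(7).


Build bottom-up:
...a(5)=434, a(6)=1546, a(7)=3*1546+2*434=5506


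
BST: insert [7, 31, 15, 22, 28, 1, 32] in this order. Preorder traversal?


Root = 7; build tree by BST insertion.
Preorder traversal: [7, 1, 31, 15, 22, 28, 32]


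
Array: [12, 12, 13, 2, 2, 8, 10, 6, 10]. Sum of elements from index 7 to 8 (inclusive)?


Prefix sums: [0, 12, 24, 37, 39, 41, 49, 59, 65, 75]
Sum[7..8] = prefix[9] - prefix[7] = 75 - 59 = 16


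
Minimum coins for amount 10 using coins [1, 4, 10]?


dp[0]=0; dp[i]=1+min(dp[i-c] for c in coins)
...dp[5]=2, dp[6]=3, dp[7]=4, dp[8]=2, dp[9]=3, dp[10]=1
Minimum coins for 10 = 1


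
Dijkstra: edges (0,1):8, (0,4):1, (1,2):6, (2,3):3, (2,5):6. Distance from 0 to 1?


Dijkstra from 0:
Distances: {0: 0, 1: 8, 2: 14, 3: 17, 4: 1, 5: 20}
Shortest distance to 1 = 8, path = [0, 1]


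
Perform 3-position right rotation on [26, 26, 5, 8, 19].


Right rotate by 3: [5, 8, 19, 26, 26]


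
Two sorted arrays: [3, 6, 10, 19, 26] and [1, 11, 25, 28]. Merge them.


Compare heads, take smaller each step.
Merged: [1, 3, 6, 10, 11, 19, 25, 26, 28]


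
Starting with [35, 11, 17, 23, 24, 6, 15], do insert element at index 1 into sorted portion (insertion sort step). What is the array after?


After one pass: [11, 35, 17, 23, 24, 6, 15]


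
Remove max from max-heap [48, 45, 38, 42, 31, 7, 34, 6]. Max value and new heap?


Max = 48
Replace root with last, heapify down
Resulting heap: [45, 42, 38, 6, 31, 7, 34]


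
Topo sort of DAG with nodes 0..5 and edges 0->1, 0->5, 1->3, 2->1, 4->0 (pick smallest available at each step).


Kahn's algorithm, process smallest node first
Order: [2, 4, 0, 1, 3, 5]


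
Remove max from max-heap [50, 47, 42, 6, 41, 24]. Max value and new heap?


Max = 50
Replace root with last, heapify down
Resulting heap: [47, 41, 42, 6, 24]


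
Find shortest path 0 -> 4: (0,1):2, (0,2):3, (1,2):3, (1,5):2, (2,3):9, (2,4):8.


Dijkstra from 0:
Distances: {0: 0, 1: 2, 2: 3, 3: 12, 4: 11, 5: 4}
Shortest distance to 4 = 11, path = [0, 2, 4]


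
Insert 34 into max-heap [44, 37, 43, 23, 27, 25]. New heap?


Append 34: [44, 37, 43, 23, 27, 25, 34]
Bubble up: no swaps needed
Result: [44, 37, 43, 23, 27, 25, 34]


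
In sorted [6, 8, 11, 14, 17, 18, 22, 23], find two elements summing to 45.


Two pointers: lo=0, hi=7
Found pair: (22, 23) summing to 45


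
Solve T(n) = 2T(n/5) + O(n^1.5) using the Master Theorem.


a=2, b=5, c=1.5. log_5(2)=0.431 < c=1.5. Case 3: O(n^c) = O(n^1.500)
Complexity: O(n^1.500)


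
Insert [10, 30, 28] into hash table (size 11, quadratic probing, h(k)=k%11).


Insertions: 10->slot 10; 30->slot 8; 28->slot 6
Table: [None, None, None, None, None, None, 28, None, 30, None, 10]


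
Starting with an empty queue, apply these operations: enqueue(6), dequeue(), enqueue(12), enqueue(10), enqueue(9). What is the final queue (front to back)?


enqueue(6) -> [6]
dequeue() returns 6 -> []
enqueue(12) -> [12]
enqueue(10) -> [12, 10]
enqueue(9) -> [12, 10, 9]
Final queue (front to back): [12, 10, 9]


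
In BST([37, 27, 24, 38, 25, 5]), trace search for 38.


BST root = 37
Search for 38: compare at each node
Path: [37, 38]


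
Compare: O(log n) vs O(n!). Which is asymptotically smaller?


logarithmic grows slower than factorial
O(log n) is asymptotically smaller; O(n!) grows faster


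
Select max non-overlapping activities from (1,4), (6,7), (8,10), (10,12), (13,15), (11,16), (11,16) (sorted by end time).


Greedy: pick earliest-ending, then skip overlaps.
Selected (5 activities): [(1, 4), (6, 7), (8, 10), (10, 12), (13, 15)]


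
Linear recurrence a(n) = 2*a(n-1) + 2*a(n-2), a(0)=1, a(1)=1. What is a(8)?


Build bottom-up:
...a(6)=208, a(7)=568, a(8)=2*568+2*208=1552


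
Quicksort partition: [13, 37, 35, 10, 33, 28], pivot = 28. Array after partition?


Elements <= 28 go left of pivot.
Result: [13, 10, 28, 37, 33, 35], pivot at index 2


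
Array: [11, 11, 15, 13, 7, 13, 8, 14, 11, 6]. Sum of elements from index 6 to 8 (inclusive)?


Prefix sums: [0, 11, 22, 37, 50, 57, 70, 78, 92, 103, 109]
Sum[6..8] = prefix[9] - prefix[6] = 103 - 70 = 33


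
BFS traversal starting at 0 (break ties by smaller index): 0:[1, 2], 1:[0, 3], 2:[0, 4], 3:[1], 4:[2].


BFS queue: start with [0]
Visit order: [0, 1, 2, 3, 4]


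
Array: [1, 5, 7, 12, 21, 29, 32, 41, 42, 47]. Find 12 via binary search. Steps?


Search for 12:
[0,9] mid=4 arr[4]=21
[0,3] mid=1 arr[1]=5
[2,3] mid=2 arr[2]=7
[3,3] mid=3 arr[3]=12
Total: 4 comparisons


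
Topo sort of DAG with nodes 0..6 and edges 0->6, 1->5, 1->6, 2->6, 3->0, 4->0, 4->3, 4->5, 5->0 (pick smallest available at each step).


Kahn's algorithm, process smallest node first
Order: [1, 2, 4, 3, 5, 0, 6]


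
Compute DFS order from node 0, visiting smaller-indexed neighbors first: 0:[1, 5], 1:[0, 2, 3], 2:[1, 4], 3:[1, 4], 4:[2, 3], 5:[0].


DFS stack-based: start with [0]
Visit order: [0, 1, 2, 4, 3, 5]


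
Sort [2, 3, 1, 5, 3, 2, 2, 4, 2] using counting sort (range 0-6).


Count array: [0, 1, 4, 2, 1, 1, 0]
Reconstruct: [1, 2, 2, 2, 2, 3, 3, 4, 5]


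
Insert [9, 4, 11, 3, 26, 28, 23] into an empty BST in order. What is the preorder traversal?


Root = 9; build tree by BST insertion.
Preorder traversal: [9, 4, 3, 11, 26, 23, 28]


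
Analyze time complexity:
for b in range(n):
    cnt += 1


Per nesting level: O(n) = O(n)
Complexity: O(n)


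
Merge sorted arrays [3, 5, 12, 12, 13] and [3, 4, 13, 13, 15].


Compare heads, take smaller each step.
Merged: [3, 3, 4, 5, 12, 12, 13, 13, 13, 15]


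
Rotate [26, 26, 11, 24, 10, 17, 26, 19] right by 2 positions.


Right rotate by 2: [26, 19, 26, 26, 11, 24, 10, 17]


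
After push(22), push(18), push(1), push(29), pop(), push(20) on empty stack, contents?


push(22) -> [22]
push(18) -> [22, 18]
push(1) -> [22, 18, 1]
push(29) -> [22, 18, 1, 29]
pop() returns 29 -> [22, 18, 1]
push(20) -> [22, 18, 1, 20]
Final stack (bottom to top): [22, 18, 1, 20]


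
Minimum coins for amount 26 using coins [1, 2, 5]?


dp[0]=0; dp[i]=1+min(dp[i-c] for c in coins)
...dp[21]=5, dp[22]=5, dp[23]=6, dp[24]=6, dp[25]=5, dp[26]=6
Minimum coins for 26 = 6


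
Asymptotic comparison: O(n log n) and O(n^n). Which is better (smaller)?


linearithmic grows slower than n^n
O(n log n) is asymptotically smaller; O(n^n) grows faster


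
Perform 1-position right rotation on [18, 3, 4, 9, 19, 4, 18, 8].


Right rotate by 1: [8, 18, 3, 4, 9, 19, 4, 18]


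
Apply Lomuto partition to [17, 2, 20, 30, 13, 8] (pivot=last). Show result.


Elements <= 8 go left of pivot.
Result: [2, 8, 20, 30, 13, 17], pivot at index 1


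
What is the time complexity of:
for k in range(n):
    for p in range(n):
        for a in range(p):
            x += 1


Per nesting level: O(n) * O(n) * O(n) [triangular over p] = O(n^3)
Complexity: O(n^3)


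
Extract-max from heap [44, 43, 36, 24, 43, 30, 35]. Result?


Max = 44
Replace root with last, heapify down
Resulting heap: [43, 43, 36, 24, 35, 30]


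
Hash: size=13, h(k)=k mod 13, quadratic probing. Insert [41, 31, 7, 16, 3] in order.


Insertions: 41->slot 2; 31->slot 5; 7->slot 7; 16->slot 3; 3->slot 4
Table: [None, None, 41, 16, 3, 31, None, 7, None, None, None, None, None]


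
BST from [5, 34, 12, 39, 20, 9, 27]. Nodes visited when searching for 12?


BST root = 5
Search for 12: compare at each node
Path: [5, 34, 12]


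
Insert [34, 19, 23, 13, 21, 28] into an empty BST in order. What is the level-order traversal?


Root = 34; build tree by BST insertion.
Level-Order traversal: [34, 19, 13, 23, 21, 28]


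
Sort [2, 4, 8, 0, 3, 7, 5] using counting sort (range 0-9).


Count array: [1, 0, 1, 1, 1, 1, 0, 1, 1, 0]
Reconstruct: [0, 2, 3, 4, 5, 7, 8]


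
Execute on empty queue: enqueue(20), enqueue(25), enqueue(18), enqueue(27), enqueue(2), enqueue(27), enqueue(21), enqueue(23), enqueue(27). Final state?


enqueue(20) -> [20]
enqueue(25) -> [20, 25]
enqueue(18) -> [20, 25, 18]
enqueue(27) -> [20, 25, 18, 27]
enqueue(2) -> [20, 25, 18, 27, 2]
enqueue(27) -> [20, 25, 18, 27, 2, 27]
enqueue(21) -> [20, 25, 18, 27, 2, 27, 21]
enqueue(23) -> [20, 25, 18, 27, 2, 27, 21, 23]
enqueue(27) -> [20, 25, 18, 27, 2, 27, 21, 23, 27]
Final queue (front to back): [20, 25, 18, 27, 2, 27, 21, 23, 27]


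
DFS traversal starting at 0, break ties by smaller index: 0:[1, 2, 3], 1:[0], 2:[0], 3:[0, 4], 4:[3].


DFS stack-based: start with [0]
Visit order: [0, 1, 2, 3, 4]


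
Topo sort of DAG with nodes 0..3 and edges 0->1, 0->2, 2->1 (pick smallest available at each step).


Kahn's algorithm, process smallest node first
Order: [0, 2, 1, 3]


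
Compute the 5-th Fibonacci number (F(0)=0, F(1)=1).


F(n)=F(n-1)+F(n-2)
...F(3)=2, F(4)=3, F(5)=5


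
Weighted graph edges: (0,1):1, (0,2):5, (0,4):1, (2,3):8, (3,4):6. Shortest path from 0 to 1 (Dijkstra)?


Dijkstra from 0:
Distances: {0: 0, 1: 1, 2: 5, 3: 7, 4: 1}
Shortest distance to 1 = 1, path = [0, 1]


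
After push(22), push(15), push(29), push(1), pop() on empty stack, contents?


push(22) -> [22]
push(15) -> [22, 15]
push(29) -> [22, 15, 29]
push(1) -> [22, 15, 29, 1]
pop() returns 1 -> [22, 15, 29]
Final stack (bottom to top): [22, 15, 29]


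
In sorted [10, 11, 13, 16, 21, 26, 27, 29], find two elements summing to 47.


Two pointers: lo=0, hi=7
Found pair: (21, 26) summing to 47


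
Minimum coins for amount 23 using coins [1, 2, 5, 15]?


dp[0]=0; dp[i]=1+min(dp[i-c] for c in coins)
...dp[18]=3, dp[19]=3, dp[20]=2, dp[21]=3, dp[22]=3, dp[23]=4
Minimum coins for 23 = 4


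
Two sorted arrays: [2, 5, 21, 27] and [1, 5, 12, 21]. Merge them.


Compare heads, take smaller each step.
Merged: [1, 2, 5, 5, 12, 21, 21, 27]


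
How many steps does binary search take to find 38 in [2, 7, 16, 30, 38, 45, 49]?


Search for 38:
[0,6] mid=3 arr[3]=30
[4,6] mid=5 arr[5]=45
[4,4] mid=4 arr[4]=38
Total: 3 comparisons


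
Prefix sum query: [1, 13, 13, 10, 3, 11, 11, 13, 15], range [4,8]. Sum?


Prefix sums: [0, 1, 14, 27, 37, 40, 51, 62, 75, 90]
Sum[4..8] = prefix[9] - prefix[4] = 90 - 37 = 53


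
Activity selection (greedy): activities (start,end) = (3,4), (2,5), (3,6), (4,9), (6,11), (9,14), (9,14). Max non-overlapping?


Greedy: pick earliest-ending, then skip overlaps.
Selected (3 activities): [(3, 4), (4, 9), (9, 14)]


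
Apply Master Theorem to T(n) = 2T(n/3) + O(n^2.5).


a=2, b=3, c=2.5. log_3(2)=0.631 < c=2.5. Case 3: O(n^c) = O(n^2.500)
Complexity: O(n^2.500)


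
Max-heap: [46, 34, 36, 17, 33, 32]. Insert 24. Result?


Append 24: [46, 34, 36, 17, 33, 32, 24]
Bubble up: no swaps needed
Result: [46, 34, 36, 17, 33, 32, 24]


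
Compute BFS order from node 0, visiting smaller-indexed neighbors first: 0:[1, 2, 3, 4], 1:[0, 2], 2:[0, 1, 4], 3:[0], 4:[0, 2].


BFS queue: start with [0]
Visit order: [0, 1, 2, 3, 4]


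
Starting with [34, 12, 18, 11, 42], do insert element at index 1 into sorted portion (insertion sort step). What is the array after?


After one pass: [12, 34, 18, 11, 42]


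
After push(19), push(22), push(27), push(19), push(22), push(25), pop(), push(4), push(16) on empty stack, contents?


push(19) -> [19]
push(22) -> [19, 22]
push(27) -> [19, 22, 27]
push(19) -> [19, 22, 27, 19]
push(22) -> [19, 22, 27, 19, 22]
push(25) -> [19, 22, 27, 19, 22, 25]
pop() returns 25 -> [19, 22, 27, 19, 22]
push(4) -> [19, 22, 27, 19, 22, 4]
push(16) -> [19, 22, 27, 19, 22, 4, 16]
Final stack (bottom to top): [19, 22, 27, 19, 22, 4, 16]


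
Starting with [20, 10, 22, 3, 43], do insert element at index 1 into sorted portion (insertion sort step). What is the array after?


After one pass: [10, 20, 22, 3, 43]


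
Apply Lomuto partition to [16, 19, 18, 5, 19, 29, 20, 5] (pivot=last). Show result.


Elements <= 5 go left of pivot.
Result: [5, 5, 18, 16, 19, 29, 20, 19], pivot at index 1


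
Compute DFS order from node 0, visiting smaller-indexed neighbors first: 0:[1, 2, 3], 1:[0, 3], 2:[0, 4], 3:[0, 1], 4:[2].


DFS stack-based: start with [0]
Visit order: [0, 1, 3, 2, 4]


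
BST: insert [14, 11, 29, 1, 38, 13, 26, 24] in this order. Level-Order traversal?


Root = 14; build tree by BST insertion.
Level-Order traversal: [14, 11, 29, 1, 13, 26, 38, 24]


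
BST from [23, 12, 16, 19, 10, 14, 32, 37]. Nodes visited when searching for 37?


BST root = 23
Search for 37: compare at each node
Path: [23, 32, 37]


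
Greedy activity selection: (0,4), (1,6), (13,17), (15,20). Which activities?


Greedy: pick earliest-ending, then skip overlaps.
Selected (2 activities): [(0, 4), (13, 17)]


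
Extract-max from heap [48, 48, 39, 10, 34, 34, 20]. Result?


Max = 48
Replace root with last, heapify down
Resulting heap: [48, 34, 39, 10, 20, 34]


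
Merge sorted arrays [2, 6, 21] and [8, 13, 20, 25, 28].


Compare heads, take smaller each step.
Merged: [2, 6, 8, 13, 20, 21, 25, 28]


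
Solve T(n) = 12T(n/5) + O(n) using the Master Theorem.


a=12, b=5, c=1. log_5(12)=1.544 > c=1. Case 1: O(n^log_b(a)) = O(n^1.544)
Complexity: O(n^1.544)


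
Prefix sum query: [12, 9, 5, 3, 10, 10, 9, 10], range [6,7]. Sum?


Prefix sums: [0, 12, 21, 26, 29, 39, 49, 58, 68]
Sum[6..7] = prefix[8] - prefix[6] = 68 - 49 = 19


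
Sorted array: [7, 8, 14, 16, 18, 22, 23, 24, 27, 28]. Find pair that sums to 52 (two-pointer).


Two pointers: lo=0, hi=9
Found pair: (24, 28) summing to 52


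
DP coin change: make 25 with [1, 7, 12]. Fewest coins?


dp[0]=0; dp[i]=1+min(dp[i-c] for c in coins)
...dp[20]=3, dp[21]=3, dp[22]=4, dp[23]=5, dp[24]=2, dp[25]=3
Minimum coins for 25 = 3


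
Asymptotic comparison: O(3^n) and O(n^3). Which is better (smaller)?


cubic grows slower than exponential (base 3)
O(n^3) is asymptotically smaller; O(3^n) grows faster


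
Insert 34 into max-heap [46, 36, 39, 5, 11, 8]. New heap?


Append 34: [46, 36, 39, 5, 11, 8, 34]
Bubble up: no swaps needed
Result: [46, 36, 39, 5, 11, 8, 34]


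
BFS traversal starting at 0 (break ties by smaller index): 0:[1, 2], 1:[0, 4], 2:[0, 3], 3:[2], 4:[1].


BFS queue: start with [0]
Visit order: [0, 1, 2, 4, 3]


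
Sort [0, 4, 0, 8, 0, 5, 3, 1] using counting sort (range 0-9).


Count array: [3, 1, 0, 1, 1, 1, 0, 0, 1, 0]
Reconstruct: [0, 0, 0, 1, 3, 4, 5, 8]


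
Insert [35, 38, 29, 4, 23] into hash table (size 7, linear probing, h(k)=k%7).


Insertions: 35->slot 0; 38->slot 3; 29->slot 1; 4->slot 4; 23->slot 2
Table: [35, 29, 23, 38, 4, None, None]


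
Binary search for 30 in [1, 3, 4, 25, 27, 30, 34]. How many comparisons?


Search for 30:
[0,6] mid=3 arr[3]=25
[4,6] mid=5 arr[5]=30
Total: 2 comparisons


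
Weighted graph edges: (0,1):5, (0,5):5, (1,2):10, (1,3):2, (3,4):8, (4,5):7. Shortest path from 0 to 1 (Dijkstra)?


Dijkstra from 0:
Distances: {0: 0, 1: 5, 2: 15, 3: 7, 4: 12, 5: 5}
Shortest distance to 1 = 5, path = [0, 1]


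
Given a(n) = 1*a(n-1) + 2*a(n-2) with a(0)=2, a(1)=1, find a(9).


Build bottom-up:
...a(7)=127, a(8)=257, a(9)=1*257+2*127=511


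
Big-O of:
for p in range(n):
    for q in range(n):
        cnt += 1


Per nesting level: O(n) * O(n) = O(n^2)
Complexity: O(n^2)


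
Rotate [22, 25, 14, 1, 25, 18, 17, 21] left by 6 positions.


Left rotate by 6: [17, 21, 22, 25, 14, 1, 25, 18]


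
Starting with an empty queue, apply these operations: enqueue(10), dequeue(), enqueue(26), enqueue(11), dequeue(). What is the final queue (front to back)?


enqueue(10) -> [10]
dequeue() returns 10 -> []
enqueue(26) -> [26]
enqueue(11) -> [26, 11]
dequeue() returns 26 -> [11]
Final queue (front to back): [11]


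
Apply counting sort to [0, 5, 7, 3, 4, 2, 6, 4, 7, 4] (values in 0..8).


Count array: [1, 0, 1, 1, 3, 1, 1, 2, 0]
Reconstruct: [0, 2, 3, 4, 4, 4, 5, 6, 7, 7]


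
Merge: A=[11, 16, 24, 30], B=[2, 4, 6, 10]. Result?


Compare heads, take smaller each step.
Merged: [2, 4, 6, 10, 11, 16, 24, 30]


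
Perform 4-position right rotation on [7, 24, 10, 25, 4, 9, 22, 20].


Right rotate by 4: [4, 9, 22, 20, 7, 24, 10, 25]


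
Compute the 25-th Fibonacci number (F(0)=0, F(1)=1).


F(n)=F(n-1)+F(n-2)
...F(23)=28657, F(24)=46368, F(25)=75025


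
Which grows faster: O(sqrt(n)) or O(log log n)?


double-logarithmic grows slower than sublinear
O(log log n) is asymptotically smaller; O(sqrt(n)) grows faster


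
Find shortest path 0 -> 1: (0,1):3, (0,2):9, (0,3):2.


Dijkstra from 0:
Distances: {0: 0, 1: 3, 2: 9, 3: 2}
Shortest distance to 1 = 3, path = [0, 1]


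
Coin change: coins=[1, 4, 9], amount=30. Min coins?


dp[0]=0; dp[i]=1+min(dp[i-c] for c in coins)
...dp[25]=5, dp[26]=4, dp[27]=3, dp[28]=4, dp[29]=5, dp[30]=5
Minimum coins for 30 = 5


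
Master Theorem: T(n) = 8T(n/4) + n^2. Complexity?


a=8, b=4, c=2. log_4(8)=1.5 < c=2. Case 3: O(n^c) = O(n^2)
Complexity: O(n^2)


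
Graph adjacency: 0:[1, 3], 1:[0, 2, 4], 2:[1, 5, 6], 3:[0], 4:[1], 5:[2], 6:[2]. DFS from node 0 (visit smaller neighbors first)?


DFS stack-based: start with [0]
Visit order: [0, 1, 2, 5, 6, 4, 3]


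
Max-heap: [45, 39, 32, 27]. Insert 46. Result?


Append 46: [45, 39, 32, 27, 46]
Bubble up: swap idx 4(46) with idx 1(39); swap idx 1(46) with idx 0(45)
Result: [46, 45, 32, 27, 39]


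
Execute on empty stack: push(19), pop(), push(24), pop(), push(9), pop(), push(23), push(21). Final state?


push(19) -> [19]
pop() returns 19 -> []
push(24) -> [24]
pop() returns 24 -> []
push(9) -> [9]
pop() returns 9 -> []
push(23) -> [23]
push(21) -> [23, 21]
Final stack (bottom to top): [23, 21]


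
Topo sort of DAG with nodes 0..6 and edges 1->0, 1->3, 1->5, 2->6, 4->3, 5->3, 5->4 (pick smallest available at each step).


Kahn's algorithm, process smallest node first
Order: [1, 0, 2, 5, 4, 3, 6]


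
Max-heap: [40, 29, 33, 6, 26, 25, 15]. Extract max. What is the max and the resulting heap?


Max = 40
Replace root with last, heapify down
Resulting heap: [33, 29, 25, 6, 26, 15]


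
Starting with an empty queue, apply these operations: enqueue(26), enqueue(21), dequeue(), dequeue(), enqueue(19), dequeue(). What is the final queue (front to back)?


enqueue(26) -> [26]
enqueue(21) -> [26, 21]
dequeue() returns 26 -> [21]
dequeue() returns 21 -> []
enqueue(19) -> [19]
dequeue() returns 19 -> []
Final queue (front to back): []


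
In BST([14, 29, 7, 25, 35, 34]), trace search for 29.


BST root = 14
Search for 29: compare at each node
Path: [14, 29]


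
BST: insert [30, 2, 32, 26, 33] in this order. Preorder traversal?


Root = 30; build tree by BST insertion.
Preorder traversal: [30, 2, 26, 32, 33]


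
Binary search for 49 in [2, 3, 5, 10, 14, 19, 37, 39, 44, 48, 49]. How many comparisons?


Search for 49:
[0,10] mid=5 arr[5]=19
[6,10] mid=8 arr[8]=44
[9,10] mid=9 arr[9]=48
[10,10] mid=10 arr[10]=49
Total: 4 comparisons


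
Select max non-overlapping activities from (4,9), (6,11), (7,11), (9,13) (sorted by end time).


Greedy: pick earliest-ending, then skip overlaps.
Selected (2 activities): [(4, 9), (9, 13)]


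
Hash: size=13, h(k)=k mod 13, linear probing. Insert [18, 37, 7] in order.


Insertions: 18->slot 5; 37->slot 11; 7->slot 7
Table: [None, None, None, None, None, 18, None, 7, None, None, None, 37, None]


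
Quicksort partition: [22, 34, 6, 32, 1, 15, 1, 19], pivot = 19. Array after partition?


Elements <= 19 go left of pivot.
Result: [6, 1, 15, 1, 19, 22, 32, 34], pivot at index 4


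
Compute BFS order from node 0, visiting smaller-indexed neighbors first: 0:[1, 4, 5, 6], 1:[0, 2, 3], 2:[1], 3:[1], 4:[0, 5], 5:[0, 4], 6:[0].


BFS queue: start with [0]
Visit order: [0, 1, 4, 5, 6, 2, 3]


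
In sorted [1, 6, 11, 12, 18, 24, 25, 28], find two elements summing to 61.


Two pointers: lo=0, hi=7
No pair sums to 61


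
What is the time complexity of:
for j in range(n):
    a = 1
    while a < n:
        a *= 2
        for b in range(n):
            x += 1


Per nesting level: O(n) * O(log n) * O(n) = O(n^2 log n)
Complexity: O(n^2 log n)


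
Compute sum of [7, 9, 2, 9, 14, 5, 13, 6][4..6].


Prefix sums: [0, 7, 16, 18, 27, 41, 46, 59, 65]
Sum[4..6] = prefix[7] - prefix[4] = 59 - 27 = 32


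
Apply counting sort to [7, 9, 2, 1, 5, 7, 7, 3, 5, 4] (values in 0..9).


Count array: [0, 1, 1, 1, 1, 2, 0, 3, 0, 1]
Reconstruct: [1, 2, 3, 4, 5, 5, 7, 7, 7, 9]


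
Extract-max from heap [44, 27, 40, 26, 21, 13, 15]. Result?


Max = 44
Replace root with last, heapify down
Resulting heap: [40, 27, 15, 26, 21, 13]


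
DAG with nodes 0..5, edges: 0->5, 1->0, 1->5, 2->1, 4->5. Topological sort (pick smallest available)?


Kahn's algorithm, process smallest node first
Order: [2, 1, 0, 3, 4, 5]


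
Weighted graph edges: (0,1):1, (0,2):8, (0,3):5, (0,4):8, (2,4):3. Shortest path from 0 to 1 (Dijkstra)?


Dijkstra from 0:
Distances: {0: 0, 1: 1, 2: 8, 3: 5, 4: 8}
Shortest distance to 1 = 1, path = [0, 1]


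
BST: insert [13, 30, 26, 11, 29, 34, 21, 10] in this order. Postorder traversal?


Root = 13; build tree by BST insertion.
Postorder traversal: [10, 11, 21, 29, 26, 34, 30, 13]


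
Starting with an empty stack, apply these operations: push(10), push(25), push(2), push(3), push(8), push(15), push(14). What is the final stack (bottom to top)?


push(10) -> [10]
push(25) -> [10, 25]
push(2) -> [10, 25, 2]
push(3) -> [10, 25, 2, 3]
push(8) -> [10, 25, 2, 3, 8]
push(15) -> [10, 25, 2, 3, 8, 15]
push(14) -> [10, 25, 2, 3, 8, 15, 14]
Final stack (bottom to top): [10, 25, 2, 3, 8, 15, 14]


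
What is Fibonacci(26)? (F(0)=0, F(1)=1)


F(n)=F(n-1)+F(n-2)
...F(24)=46368, F(25)=75025, F(26)=121393


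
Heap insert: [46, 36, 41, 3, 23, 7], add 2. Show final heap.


Append 2: [46, 36, 41, 3, 23, 7, 2]
Bubble up: no swaps needed
Result: [46, 36, 41, 3, 23, 7, 2]


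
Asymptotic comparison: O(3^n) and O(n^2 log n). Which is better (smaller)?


n^2 log n grows slower than exponential (base 3)
O(n^2 log n) is asymptotically smaller; O(3^n) grows faster


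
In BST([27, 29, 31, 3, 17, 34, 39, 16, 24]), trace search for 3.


BST root = 27
Search for 3: compare at each node
Path: [27, 3]


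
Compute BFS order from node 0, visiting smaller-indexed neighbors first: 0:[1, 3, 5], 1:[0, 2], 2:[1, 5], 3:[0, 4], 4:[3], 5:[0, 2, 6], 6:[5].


BFS queue: start with [0]
Visit order: [0, 1, 3, 5, 2, 4, 6]


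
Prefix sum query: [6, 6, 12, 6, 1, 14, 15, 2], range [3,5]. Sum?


Prefix sums: [0, 6, 12, 24, 30, 31, 45, 60, 62]
Sum[3..5] = prefix[6] - prefix[3] = 45 - 24 = 21


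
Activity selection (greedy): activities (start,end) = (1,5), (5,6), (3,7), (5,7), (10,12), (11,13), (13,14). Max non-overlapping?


Greedy: pick earliest-ending, then skip overlaps.
Selected (4 activities): [(1, 5), (5, 6), (10, 12), (13, 14)]


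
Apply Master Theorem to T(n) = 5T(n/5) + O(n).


a=5, b=5, c=1. log_5(5)=1 = c=1. Case 2: O(n^c log n) = O(n log n)
Complexity: O(n log n)


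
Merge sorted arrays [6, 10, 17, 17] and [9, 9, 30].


Compare heads, take smaller each step.
Merged: [6, 9, 9, 10, 17, 17, 30]


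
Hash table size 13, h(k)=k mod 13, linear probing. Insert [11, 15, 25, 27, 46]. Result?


Insertions: 11->slot 11; 15->slot 2; 25->slot 12; 27->slot 1; 46->slot 7
Table: [None, 27, 15, None, None, None, None, 46, None, None, None, 11, 25]


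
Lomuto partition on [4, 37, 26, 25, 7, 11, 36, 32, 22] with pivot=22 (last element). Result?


Elements <= 22 go left of pivot.
Result: [4, 7, 11, 22, 37, 26, 36, 32, 25], pivot at index 3


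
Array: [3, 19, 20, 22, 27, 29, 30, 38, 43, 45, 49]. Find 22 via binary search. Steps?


Search for 22:
[0,10] mid=5 arr[5]=29
[0,4] mid=2 arr[2]=20
[3,4] mid=3 arr[3]=22
Total: 3 comparisons


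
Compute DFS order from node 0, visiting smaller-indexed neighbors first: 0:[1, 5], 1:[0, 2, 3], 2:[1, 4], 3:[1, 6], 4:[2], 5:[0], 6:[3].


DFS stack-based: start with [0]
Visit order: [0, 1, 2, 4, 3, 6, 5]


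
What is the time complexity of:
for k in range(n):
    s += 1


Per nesting level: O(n) = O(n)
Complexity: O(n)


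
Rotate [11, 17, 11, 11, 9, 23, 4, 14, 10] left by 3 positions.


Left rotate by 3: [11, 9, 23, 4, 14, 10, 11, 17, 11]


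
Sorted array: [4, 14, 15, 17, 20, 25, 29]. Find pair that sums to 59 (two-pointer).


Two pointers: lo=0, hi=6
No pair sums to 59


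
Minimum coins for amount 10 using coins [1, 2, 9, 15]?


dp[0]=0; dp[i]=1+min(dp[i-c] for c in coins)
...dp[5]=3, dp[6]=3, dp[7]=4, dp[8]=4, dp[9]=1, dp[10]=2
Minimum coins for 10 = 2


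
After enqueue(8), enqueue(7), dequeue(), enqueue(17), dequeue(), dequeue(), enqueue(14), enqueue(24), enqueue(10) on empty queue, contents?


enqueue(8) -> [8]
enqueue(7) -> [8, 7]
dequeue() returns 8 -> [7]
enqueue(17) -> [7, 17]
dequeue() returns 7 -> [17]
dequeue() returns 17 -> []
enqueue(14) -> [14]
enqueue(24) -> [14, 24]
enqueue(10) -> [14, 24, 10]
Final queue (front to back): [14, 24, 10]


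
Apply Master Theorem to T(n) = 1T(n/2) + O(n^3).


a=1, b=2, c=3. log_2(1)=0 < c=3. Case 3: O(n^c) = O(n^3)
Complexity: O(n^3)


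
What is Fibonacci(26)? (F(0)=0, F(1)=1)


F(n)=F(n-1)+F(n-2)
...F(24)=46368, F(25)=75025, F(26)=121393


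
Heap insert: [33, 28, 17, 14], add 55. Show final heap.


Append 55: [33, 28, 17, 14, 55]
Bubble up: swap idx 4(55) with idx 1(28); swap idx 1(55) with idx 0(33)
Result: [55, 33, 17, 14, 28]


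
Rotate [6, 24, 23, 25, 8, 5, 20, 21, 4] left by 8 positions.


Left rotate by 8: [4, 6, 24, 23, 25, 8, 5, 20, 21]


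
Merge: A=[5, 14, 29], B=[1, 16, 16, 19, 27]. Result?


Compare heads, take smaller each step.
Merged: [1, 5, 14, 16, 16, 19, 27, 29]


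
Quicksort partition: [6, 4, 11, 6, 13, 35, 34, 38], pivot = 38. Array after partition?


Elements <= 38 go left of pivot.
Result: [6, 4, 11, 6, 13, 35, 34, 38], pivot at index 7


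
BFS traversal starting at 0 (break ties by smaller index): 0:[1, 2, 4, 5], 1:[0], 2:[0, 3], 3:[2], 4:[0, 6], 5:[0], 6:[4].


BFS queue: start with [0]
Visit order: [0, 1, 2, 4, 5, 3, 6]


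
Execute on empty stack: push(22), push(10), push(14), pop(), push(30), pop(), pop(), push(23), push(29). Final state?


push(22) -> [22]
push(10) -> [22, 10]
push(14) -> [22, 10, 14]
pop() returns 14 -> [22, 10]
push(30) -> [22, 10, 30]
pop() returns 30 -> [22, 10]
pop() returns 10 -> [22]
push(23) -> [22, 23]
push(29) -> [22, 23, 29]
Final stack (bottom to top): [22, 23, 29]


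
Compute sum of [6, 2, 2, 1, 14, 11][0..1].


Prefix sums: [0, 6, 8, 10, 11, 25, 36]
Sum[0..1] = prefix[2] - prefix[0] = 8 - 0 = 8


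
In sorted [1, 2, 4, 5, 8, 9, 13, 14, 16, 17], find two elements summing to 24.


Two pointers: lo=0, hi=9
Found pair: (8, 16) summing to 24


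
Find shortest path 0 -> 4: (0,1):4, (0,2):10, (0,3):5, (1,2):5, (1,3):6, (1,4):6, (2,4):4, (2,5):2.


Dijkstra from 0:
Distances: {0: 0, 1: 4, 2: 9, 3: 5, 4: 10, 5: 11}
Shortest distance to 4 = 10, path = [0, 1, 4]


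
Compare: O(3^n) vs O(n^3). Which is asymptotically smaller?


cubic grows slower than exponential (base 3)
O(n^3) is asymptotically smaller; O(3^n) grows faster


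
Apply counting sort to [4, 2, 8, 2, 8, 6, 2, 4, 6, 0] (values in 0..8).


Count array: [1, 0, 3, 0, 2, 0, 2, 0, 2]
Reconstruct: [0, 2, 2, 2, 4, 4, 6, 6, 8, 8]


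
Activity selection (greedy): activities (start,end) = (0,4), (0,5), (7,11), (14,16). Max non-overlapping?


Greedy: pick earliest-ending, then skip overlaps.
Selected (3 activities): [(0, 4), (7, 11), (14, 16)]


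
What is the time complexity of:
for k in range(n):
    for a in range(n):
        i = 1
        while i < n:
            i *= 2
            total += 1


Per nesting level: O(n) * O(n) * O(log n) = O(n^2 log n)
Complexity: O(n^2 log n)


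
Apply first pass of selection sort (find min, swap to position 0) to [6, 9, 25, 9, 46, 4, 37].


After one pass: [4, 9, 25, 9, 46, 6, 37]


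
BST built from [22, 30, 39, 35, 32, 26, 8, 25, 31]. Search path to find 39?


BST root = 22
Search for 39: compare at each node
Path: [22, 30, 39]


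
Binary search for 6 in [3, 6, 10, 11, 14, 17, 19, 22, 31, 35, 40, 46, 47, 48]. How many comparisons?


Search for 6:
[0,13] mid=6 arr[6]=19
[0,5] mid=2 arr[2]=10
[0,1] mid=0 arr[0]=3
[1,1] mid=1 arr[1]=6
Total: 4 comparisons


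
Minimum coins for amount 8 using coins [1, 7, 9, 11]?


dp[0]=0; dp[i]=1+min(dp[i-c] for c in coins)
...dp[3]=3, dp[4]=4, dp[5]=5, dp[6]=6, dp[7]=1, dp[8]=2
Minimum coins for 8 = 2


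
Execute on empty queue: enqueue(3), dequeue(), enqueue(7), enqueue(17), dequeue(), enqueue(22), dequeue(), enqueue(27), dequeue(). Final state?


enqueue(3) -> [3]
dequeue() returns 3 -> []
enqueue(7) -> [7]
enqueue(17) -> [7, 17]
dequeue() returns 7 -> [17]
enqueue(22) -> [17, 22]
dequeue() returns 17 -> [22]
enqueue(27) -> [22, 27]
dequeue() returns 22 -> [27]
Final queue (front to back): [27]


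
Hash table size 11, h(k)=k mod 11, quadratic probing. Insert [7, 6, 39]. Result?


Insertions: 7->slot 7; 6->slot 6; 39->slot 10
Table: [None, None, None, None, None, None, 6, 7, None, None, 39]


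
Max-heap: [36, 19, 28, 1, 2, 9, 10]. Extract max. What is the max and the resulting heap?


Max = 36
Replace root with last, heapify down
Resulting heap: [28, 19, 10, 1, 2, 9]


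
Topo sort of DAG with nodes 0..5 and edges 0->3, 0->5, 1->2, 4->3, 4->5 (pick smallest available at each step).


Kahn's algorithm, process smallest node first
Order: [0, 1, 2, 4, 3, 5]


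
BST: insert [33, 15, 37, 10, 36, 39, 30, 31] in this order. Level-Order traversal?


Root = 33; build tree by BST insertion.
Level-Order traversal: [33, 15, 37, 10, 30, 36, 39, 31]


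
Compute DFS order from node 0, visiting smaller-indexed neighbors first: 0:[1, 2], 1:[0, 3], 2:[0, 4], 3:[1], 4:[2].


DFS stack-based: start with [0]
Visit order: [0, 1, 3, 2, 4]


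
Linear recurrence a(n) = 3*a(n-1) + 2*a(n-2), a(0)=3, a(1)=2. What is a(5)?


Build bottom-up:
...a(3)=40, a(4)=144, a(5)=3*144+2*40=512


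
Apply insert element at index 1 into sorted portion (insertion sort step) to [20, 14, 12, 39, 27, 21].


After one pass: [14, 20, 12, 39, 27, 21]


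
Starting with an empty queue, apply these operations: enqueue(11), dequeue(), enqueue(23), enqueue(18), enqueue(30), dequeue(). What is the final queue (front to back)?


enqueue(11) -> [11]
dequeue() returns 11 -> []
enqueue(23) -> [23]
enqueue(18) -> [23, 18]
enqueue(30) -> [23, 18, 30]
dequeue() returns 23 -> [18, 30]
Final queue (front to back): [18, 30]


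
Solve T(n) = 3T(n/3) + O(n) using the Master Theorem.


a=3, b=3, c=1. log_3(3)=1 = c=1. Case 2: O(n^c log n) = O(n log n)
Complexity: O(n log n)


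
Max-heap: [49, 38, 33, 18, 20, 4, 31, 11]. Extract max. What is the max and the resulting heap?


Max = 49
Replace root with last, heapify down
Resulting heap: [38, 20, 33, 18, 11, 4, 31]


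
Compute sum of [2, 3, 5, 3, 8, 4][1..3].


Prefix sums: [0, 2, 5, 10, 13, 21, 25]
Sum[1..3] = prefix[4] - prefix[1] = 13 - 2 = 11


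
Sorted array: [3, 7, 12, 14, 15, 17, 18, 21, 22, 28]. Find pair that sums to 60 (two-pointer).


Two pointers: lo=0, hi=9
No pair sums to 60


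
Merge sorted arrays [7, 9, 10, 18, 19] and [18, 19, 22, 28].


Compare heads, take smaller each step.
Merged: [7, 9, 10, 18, 18, 19, 19, 22, 28]


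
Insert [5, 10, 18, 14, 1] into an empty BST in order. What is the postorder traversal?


Root = 5; build tree by BST insertion.
Postorder traversal: [1, 14, 18, 10, 5]


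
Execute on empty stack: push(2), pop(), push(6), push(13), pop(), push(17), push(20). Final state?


push(2) -> [2]
pop() returns 2 -> []
push(6) -> [6]
push(13) -> [6, 13]
pop() returns 13 -> [6]
push(17) -> [6, 17]
push(20) -> [6, 17, 20]
Final stack (bottom to top): [6, 17, 20]


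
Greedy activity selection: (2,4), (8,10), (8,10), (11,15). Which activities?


Greedy: pick earliest-ending, then skip overlaps.
Selected (3 activities): [(2, 4), (8, 10), (11, 15)]


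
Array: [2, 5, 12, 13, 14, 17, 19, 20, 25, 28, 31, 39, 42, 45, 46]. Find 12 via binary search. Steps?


Search for 12:
[0,14] mid=7 arr[7]=20
[0,6] mid=3 arr[3]=13
[0,2] mid=1 arr[1]=5
[2,2] mid=2 arr[2]=12
Total: 4 comparisons


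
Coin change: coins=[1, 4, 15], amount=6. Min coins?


dp[0]=0; dp[i]=1+min(dp[i-c] for c in coins)
...dp[1]=1, dp[2]=2, dp[3]=3, dp[4]=1, dp[5]=2, dp[6]=3
Minimum coins for 6 = 3


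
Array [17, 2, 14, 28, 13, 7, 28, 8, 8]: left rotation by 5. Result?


Left rotate by 5: [7, 28, 8, 8, 17, 2, 14, 28, 13]


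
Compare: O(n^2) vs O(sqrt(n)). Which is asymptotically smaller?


sublinear grows slower than quadratic
O(sqrt(n)) is asymptotically smaller; O(n^2) grows faster


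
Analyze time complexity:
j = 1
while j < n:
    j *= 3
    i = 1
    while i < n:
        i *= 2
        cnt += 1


Per nesting level: O(log n) * O(log n) = O((log n)^2)
Complexity: O((log n)^2)


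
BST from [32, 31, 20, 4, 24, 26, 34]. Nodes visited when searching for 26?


BST root = 32
Search for 26: compare at each node
Path: [32, 31, 20, 24, 26]


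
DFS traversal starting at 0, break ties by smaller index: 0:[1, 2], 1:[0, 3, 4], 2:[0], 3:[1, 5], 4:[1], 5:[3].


DFS stack-based: start with [0]
Visit order: [0, 1, 3, 5, 4, 2]


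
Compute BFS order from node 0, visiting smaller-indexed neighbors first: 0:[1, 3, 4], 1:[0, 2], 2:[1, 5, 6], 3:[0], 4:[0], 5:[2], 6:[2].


BFS queue: start with [0]
Visit order: [0, 1, 3, 4, 2, 5, 6]


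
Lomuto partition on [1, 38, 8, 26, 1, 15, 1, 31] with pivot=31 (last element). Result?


Elements <= 31 go left of pivot.
Result: [1, 8, 26, 1, 15, 1, 31, 38], pivot at index 6


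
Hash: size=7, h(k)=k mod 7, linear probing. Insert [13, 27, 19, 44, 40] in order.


Insertions: 13->slot 6; 27->slot 0; 19->slot 5; 44->slot 2; 40->slot 1
Table: [27, 40, 44, None, None, 19, 13]


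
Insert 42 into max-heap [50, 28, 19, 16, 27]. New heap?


Append 42: [50, 28, 19, 16, 27, 42]
Bubble up: swap idx 5(42) with idx 2(19)
Result: [50, 28, 42, 16, 27, 19]


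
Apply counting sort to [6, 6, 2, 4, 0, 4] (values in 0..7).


Count array: [1, 0, 1, 0, 2, 0, 2, 0]
Reconstruct: [0, 2, 4, 4, 6, 6]


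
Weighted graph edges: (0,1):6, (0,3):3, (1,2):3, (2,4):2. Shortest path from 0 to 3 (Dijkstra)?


Dijkstra from 0:
Distances: {0: 0, 1: 6, 2: 9, 3: 3, 4: 11}
Shortest distance to 3 = 3, path = [0, 3]


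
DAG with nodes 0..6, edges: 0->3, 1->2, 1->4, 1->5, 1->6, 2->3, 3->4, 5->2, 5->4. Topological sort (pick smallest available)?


Kahn's algorithm, process smallest node first
Order: [0, 1, 5, 2, 3, 4, 6]
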